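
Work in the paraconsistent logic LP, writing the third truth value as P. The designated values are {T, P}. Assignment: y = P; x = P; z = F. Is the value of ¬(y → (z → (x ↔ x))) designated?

x ↔ x = P ↔ P = P
z → (x ↔ x) = F → P = T
y → (z → (x ↔ x)) = P → T = T
¬(y → (z → (x ↔ x))) = ¬T = F
F ∉ {T, P}.

No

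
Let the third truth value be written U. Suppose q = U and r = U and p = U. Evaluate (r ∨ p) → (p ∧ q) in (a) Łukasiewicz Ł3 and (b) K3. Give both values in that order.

⊤; U

In Łukasiewicz Ł3: r ∨ p = U ∨ U = U
p ∧ q = U ∧ U = U
(r ∨ p) → (p ∧ q) = U → U = ⊤  [min(1, 1−½+½)]
In K3: r ∨ p = U ∨ U = U
p ∧ q = U ∧ U = U
(r ∨ p) → (p ∧ q) = U → U = U  [¬U ∨ U]
They differ because Łukasiewicz Ł3 and K3 treat U differently under implication.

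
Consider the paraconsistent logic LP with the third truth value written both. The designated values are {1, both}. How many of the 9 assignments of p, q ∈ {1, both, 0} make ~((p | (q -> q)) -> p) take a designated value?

Of the 9 assignments, 6 give a value in {1, both}.

6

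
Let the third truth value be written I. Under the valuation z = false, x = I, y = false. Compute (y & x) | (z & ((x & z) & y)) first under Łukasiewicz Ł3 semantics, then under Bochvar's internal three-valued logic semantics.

false; I

In Łukasiewicz Ł3: y & x = false & I = false
x & z = I & false = false
(x & z) & y = false & false = false
z & ((x & z) & y) = false & false = false
(y & x) | (z & ((x & z) & y)) = false | false = false
In Bochvar's internal three-valued logic: y & x = false & I = I
x & z = I & false = I
(x & z) & y = I & false = I
z & ((x & z) & y) = false & I = I
(y & x) | (z & ((x & z) & y)) = I | I = I
They differ because Łukasiewicz Ł3 and Bochvar's internal three-valued logic treat I differently under the binary connectives.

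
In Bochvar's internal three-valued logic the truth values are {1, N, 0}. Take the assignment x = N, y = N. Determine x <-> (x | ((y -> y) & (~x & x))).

y -> y = N -> N = N  [any arg is the third value ⇒ result is the third value]
~x = ~N = N
~x & x = N & N = N
(y -> y) & (~x & x) = N & N = N
x | ((y -> y) & (~x & x)) = N | N = N
x <-> (x | ((y -> y) & (~x & x))) = N <-> N = N

N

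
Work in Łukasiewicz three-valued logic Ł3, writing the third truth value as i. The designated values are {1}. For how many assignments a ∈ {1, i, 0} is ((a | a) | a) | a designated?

a=1: 1 ✓
a=i: i ·
a=0: 0 ·

1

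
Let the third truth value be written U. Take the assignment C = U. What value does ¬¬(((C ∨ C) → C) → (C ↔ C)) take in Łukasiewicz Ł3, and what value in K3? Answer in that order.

In Łukasiewicz Ł3: C ∨ C = U ∨ U = U
(C ∨ C) → C = U → U = 1  [min(1, 1−½+½)]
C ↔ C = U ↔ U = 1
((C ∨ C) → C) → (C ↔ C) = 1 → 1 = 1
¬(((C ∨ C) → C) → (C ↔ C)) = ¬1 = 0
¬¬(((C ∨ C) → C) → (C ↔ C)) = ¬0 = 1
In K3: C ∨ C = U ∨ U = U
(C ∨ C) → C = U → U = U  [¬U ∨ U]
C ↔ C = U ↔ U = U
((C ∨ C) → C) → (C ↔ C) = U → U = U
¬(((C ∨ C) → C) → (C ↔ C)) = ¬U = U
¬¬(((C ∨ C) → C) → (C ↔ C)) = ¬U = U
They differ because Łukasiewicz Ł3 and K3 treat U differently under implication.

1; U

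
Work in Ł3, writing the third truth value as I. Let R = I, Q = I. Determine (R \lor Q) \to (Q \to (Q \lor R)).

true

R \lor Q = I \lor I = I
Q \lor R = I \lor I = I
Q \to (Q \lor R) = I \to I = true  [min(1, 1−½+½)]
(R \lor Q) \to (Q \to (Q \lor R)) = I \to true = true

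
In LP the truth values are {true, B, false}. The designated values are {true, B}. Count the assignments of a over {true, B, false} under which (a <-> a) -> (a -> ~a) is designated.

2

a=true: false ·
a=B: B ✓
a=false: true ✓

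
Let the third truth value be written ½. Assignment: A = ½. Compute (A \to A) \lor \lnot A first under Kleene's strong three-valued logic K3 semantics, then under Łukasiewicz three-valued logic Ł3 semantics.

½; ⊤

In Kleene's strong three-valued logic K3: A \to A = ½ \to ½ = ½  [\lnot ½ \lor ½]
\lnot A = \lnot ½ = ½
(A \to A) \lor \lnot A = ½ \lor ½ = ½
In Łukasiewicz three-valued logic Ł3: A \to A = ½ \to ½ = ⊤
\lnot A = \lnot ½ = ½
(A \to A) \lor \lnot A = ⊤ \lor ½ = ⊤
They differ because Kleene's strong three-valued logic K3 and Łukasiewicz three-valued logic Ł3 treat ½ differently under implication.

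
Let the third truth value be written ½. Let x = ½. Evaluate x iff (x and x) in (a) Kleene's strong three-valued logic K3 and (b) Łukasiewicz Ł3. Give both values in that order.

In Kleene's strong three-valued logic K3: x and x = ½ and ½ = ½
x iff (x and x) = ½ iff ½ = ½
In Łukasiewicz Ł3: x and x = ½ and ½ = ½
x iff (x and x) = ½ iff ½ = True
They differ because Kleene's strong three-valued logic K3 and Łukasiewicz Ł3 treat ½ differently under implication.

½; True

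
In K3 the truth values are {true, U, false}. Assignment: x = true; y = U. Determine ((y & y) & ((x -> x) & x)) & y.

U

y & y = U & U = U
x -> x = true -> true = true
(x -> x) & x = true & true = true
(y & y) & ((x -> x) & x) = U & true = U
((y & y) & ((x -> x) & x)) & y = U & U = U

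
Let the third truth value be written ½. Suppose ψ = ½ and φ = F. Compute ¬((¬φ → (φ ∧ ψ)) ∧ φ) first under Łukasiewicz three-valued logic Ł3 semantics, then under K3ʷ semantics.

T; ½

In Łukasiewicz three-valued logic Ł3: ¬φ = ¬F = T
φ ∧ ψ = F ∧ ½ = F
¬φ → (φ ∧ ψ) = T → F = F
(¬φ → (φ ∧ ψ)) ∧ φ = F ∧ F = F
¬((¬φ → (φ ∧ ψ)) ∧ φ) = ¬F = T
In K3ʷ: ¬φ = ¬F = T
φ ∧ ψ = F ∧ ½ = ½
¬φ → (φ ∧ ψ) = T → ½ = ½  [any arg is the third value ⇒ result is the third value]
(¬φ → (φ ∧ ψ)) ∧ φ = ½ ∧ F = ½
¬((¬φ → (φ ∧ ψ)) ∧ φ) = ¬½ = ½
They differ because Łukasiewicz three-valued logic Ł3 and K3ʷ treat ½ differently under the binary connectives.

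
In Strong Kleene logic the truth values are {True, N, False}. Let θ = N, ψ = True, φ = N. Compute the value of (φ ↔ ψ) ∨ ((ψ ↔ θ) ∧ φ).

N

φ ↔ ψ = N ↔ True = N
ψ ↔ θ = True ↔ N = N
(ψ ↔ θ) ∧ φ = N ∧ N = N
(φ ↔ ψ) ∨ ((ψ ↔ θ) ∧ φ) = N ∨ N = N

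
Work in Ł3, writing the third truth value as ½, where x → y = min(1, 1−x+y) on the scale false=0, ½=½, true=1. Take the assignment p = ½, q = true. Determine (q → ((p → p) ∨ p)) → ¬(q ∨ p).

false

p → p = ½ → ½ = true  [min(1, 1−½+½)]
(p → p) ∨ p = true ∨ ½ = true
q → ((p → p) ∨ p) = true → true = true
q ∨ p = true ∨ ½ = true
¬(q ∨ p) = ¬true = false
(q → ((p → p) ∨ p)) → ¬(q ∨ p) = true → false = false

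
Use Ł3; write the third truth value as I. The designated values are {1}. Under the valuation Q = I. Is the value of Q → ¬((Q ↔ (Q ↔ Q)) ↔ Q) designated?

No

Q ↔ Q = I ↔ I = 1  [1 − |½−½|]
Q ↔ (Q ↔ Q) = I ↔ 1 = I
(Q ↔ (Q ↔ Q)) ↔ Q = I ↔ I = 1
¬((Q ↔ (Q ↔ Q)) ↔ Q) = ¬1 = 0
Q → ¬((Q ↔ (Q ↔ Q)) ↔ Q) = I → 0 = I
I ∉ {1}.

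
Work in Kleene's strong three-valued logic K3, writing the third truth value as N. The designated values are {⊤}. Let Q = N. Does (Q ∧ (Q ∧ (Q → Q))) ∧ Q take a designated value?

No

Q → Q = N → N = N
Q ∧ (Q → Q) = N ∧ N = N
Q ∧ (Q ∧ (Q → Q)) = N ∧ N = N
(Q ∧ (Q ∧ (Q → Q))) ∧ Q = N ∧ N = N
N ∉ {⊤}.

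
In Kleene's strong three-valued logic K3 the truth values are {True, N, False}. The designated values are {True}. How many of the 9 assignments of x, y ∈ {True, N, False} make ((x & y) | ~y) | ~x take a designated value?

Of the 9 assignments, 6 give a value in {True}.

6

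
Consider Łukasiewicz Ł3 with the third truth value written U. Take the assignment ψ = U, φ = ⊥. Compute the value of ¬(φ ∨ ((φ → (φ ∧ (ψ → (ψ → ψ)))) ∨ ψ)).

⊥

ψ → ψ = U → U = ⊤  [min(1, 1−½+½)]
ψ → (ψ → ψ) = U → ⊤ = ⊤
φ ∧ (ψ → (ψ → ψ)) = ⊥ ∧ ⊤ = ⊥
φ → (φ ∧ (ψ → (ψ → ψ))) = ⊥ → ⊥ = ⊤
(φ → (φ ∧ (ψ → (ψ → ψ)))) ∨ ψ = ⊤ ∨ U = ⊤
φ ∨ ((φ → (φ ∧ (ψ → (ψ → ψ)))) ∨ ψ) = ⊥ ∨ ⊤ = ⊤
¬(φ ∨ ((φ → (φ ∧ (ψ → (ψ → ψ)))) ∨ ψ)) = ¬⊤ = ⊥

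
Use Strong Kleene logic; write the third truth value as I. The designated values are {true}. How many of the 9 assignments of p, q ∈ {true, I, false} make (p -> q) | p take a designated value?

7

Of the 9 assignments, 7 give a value in {true}.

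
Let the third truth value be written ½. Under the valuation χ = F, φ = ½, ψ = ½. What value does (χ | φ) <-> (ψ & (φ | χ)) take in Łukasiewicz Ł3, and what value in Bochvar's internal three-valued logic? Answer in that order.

In Łukasiewicz Ł3: χ | φ = F | ½ = ½
φ | χ = ½ | F = ½
ψ & (φ | χ) = ½ & ½ = ½
(χ | φ) <-> (ψ & (φ | χ)) = ½ <-> ½ = T  [1 − |½−½|]
In Bochvar's internal three-valued logic: χ | φ = F | ½ = ½
φ | χ = ½ | F = ½
ψ & (φ | χ) = ½ & ½ = ½
(χ | φ) <-> (ψ & (φ | χ)) = ½ <-> ½ = ½
They differ because Łukasiewicz Ł3 and Bochvar's internal three-valued logic treat ½ differently under the binary connectives.

T; ½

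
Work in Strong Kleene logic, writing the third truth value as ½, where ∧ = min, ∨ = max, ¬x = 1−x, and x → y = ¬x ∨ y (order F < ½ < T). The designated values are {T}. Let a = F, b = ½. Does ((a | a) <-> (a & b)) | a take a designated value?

Yes

a | a = F | F = F
a & b = F & ½ = F
(a | a) <-> (a & b) = F <-> F = T
((a | a) <-> (a & b)) | a = T | F = T
T ∈ {T}.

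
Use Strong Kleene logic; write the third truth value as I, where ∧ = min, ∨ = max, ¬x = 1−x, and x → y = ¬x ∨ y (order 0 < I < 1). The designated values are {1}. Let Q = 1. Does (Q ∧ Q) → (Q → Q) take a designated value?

Q ∧ Q = 1 ∧ 1 = 1
Q → Q = 1 → 1 = 1
(Q ∧ Q) → (Q → Q) = 1 → 1 = 1
1 ∈ {1}.

Yes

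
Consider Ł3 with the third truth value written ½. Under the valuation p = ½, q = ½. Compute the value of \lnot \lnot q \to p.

1

\lnot q = \lnot ½ = ½
\lnot \lnot q = \lnot ½ = ½
\lnot \lnot q \to p = ½ \to ½ = 1  [min(1, 1−½+½)]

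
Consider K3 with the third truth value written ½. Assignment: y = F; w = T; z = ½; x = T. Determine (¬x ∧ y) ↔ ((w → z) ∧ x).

¬x = ¬T = F
¬x ∧ y = F ∧ F = F
w → z = T → ½ = ½  [¬T ∨ ½]
(w → z) ∧ x = ½ ∧ T = ½
(¬x ∧ y) ↔ ((w → z) ∧ x) = F ↔ ½ = ½

½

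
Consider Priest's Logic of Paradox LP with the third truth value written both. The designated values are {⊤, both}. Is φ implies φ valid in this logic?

Yes

Every assignment of φ over {⊤, both, ⊥} gives a value in {⊤, both}.
In particular, with φ=both: φ implies φ = both.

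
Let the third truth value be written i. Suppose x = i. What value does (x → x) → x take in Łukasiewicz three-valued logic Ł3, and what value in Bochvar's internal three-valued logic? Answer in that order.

i; i

In Łukasiewicz three-valued logic Ł3: x → x = i → i = ⊤  [min(1, 1−½+½)]
(x → x) → x = ⊤ → i = i
In Bochvar's internal three-valued logic: x → x = i → i = i  [any arg is the third value ⇒ result is the third value]
(x → x) → x = i → i = i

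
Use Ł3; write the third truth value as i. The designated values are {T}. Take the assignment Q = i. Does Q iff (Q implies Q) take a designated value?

Q implies Q = i implies i = T  [min(1, 1−½+½)]
Q iff (Q implies Q) = i iff T = i
i ∉ {T}.

No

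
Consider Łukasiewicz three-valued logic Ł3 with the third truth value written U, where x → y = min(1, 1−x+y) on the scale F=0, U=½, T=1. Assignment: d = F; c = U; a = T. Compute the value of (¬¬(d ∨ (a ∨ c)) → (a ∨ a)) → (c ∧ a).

a ∨ c = T ∨ U = T
d ∨ (a ∨ c) = F ∨ T = T
¬(d ∨ (a ∨ c)) = ¬T = F
¬¬(d ∨ (a ∨ c)) = ¬F = T
a ∨ a = T ∨ T = T
¬¬(d ∨ (a ∨ c)) → (a ∨ a) = T → T = T
c ∧ a = U ∧ T = U
(¬¬(d ∨ (a ∨ c)) → (a ∨ a)) → (c ∧ a) = T → U = U  [min(1, 1−1+½)]

U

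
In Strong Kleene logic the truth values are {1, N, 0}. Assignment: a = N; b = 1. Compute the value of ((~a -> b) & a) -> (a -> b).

1

~a = ~N = N
~a -> b = N -> 1 = 1  [~N | 1]
(~a -> b) & a = 1 & N = N
a -> b = N -> 1 = 1
((~a -> b) & a) -> (a -> b) = N -> 1 = 1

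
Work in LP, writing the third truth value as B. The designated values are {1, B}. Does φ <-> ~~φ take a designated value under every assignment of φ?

Every assignment of φ over {1, B, 0} gives a value in {1, B}.
In particular, with φ=B: φ <-> ~~φ = B.

Yes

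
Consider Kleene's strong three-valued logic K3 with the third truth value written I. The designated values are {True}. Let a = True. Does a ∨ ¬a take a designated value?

¬a = ¬True = False
a ∨ ¬a = True ∨ False = True
True ∈ {True}.

Yes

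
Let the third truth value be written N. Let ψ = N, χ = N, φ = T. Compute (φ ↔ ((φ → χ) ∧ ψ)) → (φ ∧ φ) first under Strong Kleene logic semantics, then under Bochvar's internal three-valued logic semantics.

T; N

In Strong Kleene logic: φ → χ = T → N = N
(φ → χ) ∧ ψ = N ∧ N = N
φ ↔ ((φ → χ) ∧ ψ) = T ↔ N = N
φ ∧ φ = T ∧ T = T
(φ ↔ ((φ → χ) ∧ ψ)) → (φ ∧ φ) = N → T = T
In Bochvar's internal three-valued logic: φ → χ = T → N = N  [any arg is the third value ⇒ result is the third value]
(φ → χ) ∧ ψ = N ∧ N = N
φ ↔ ((φ → χ) ∧ ψ) = T ↔ N = N
φ ∧ φ = T ∧ T = T
(φ ↔ ((φ → χ) ∧ ψ)) → (φ ∧ φ) = N → T = N
They differ because Strong Kleene logic and Bochvar's internal three-valued logic treat N differently under the binary connectives.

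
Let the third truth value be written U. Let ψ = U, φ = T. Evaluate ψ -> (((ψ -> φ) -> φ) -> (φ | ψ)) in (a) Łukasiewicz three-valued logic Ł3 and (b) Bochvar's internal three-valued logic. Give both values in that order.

T; U

In Łukasiewicz three-valued logic Ł3: ψ -> φ = U -> T = T  [min(1, 1−½+1)]
(ψ -> φ) -> φ = T -> T = T
φ | ψ = T | U = T
((ψ -> φ) -> φ) -> (φ | ψ) = T -> T = T
ψ -> (((ψ -> φ) -> φ) -> (φ | ψ)) = U -> T = T
In Bochvar's internal three-valued logic: ψ -> φ = U -> T = U  [any arg is the third value ⇒ result is the third value]
(ψ -> φ) -> φ = U -> T = U
φ | ψ = T | U = U
((ψ -> φ) -> φ) -> (φ | ψ) = U -> U = U
ψ -> (((ψ -> φ) -> φ) -> (φ | ψ)) = U -> U = U
They differ because Łukasiewicz three-valued logic Ł3 and Bochvar's internal three-valued logic treat U differently under the binary connectives.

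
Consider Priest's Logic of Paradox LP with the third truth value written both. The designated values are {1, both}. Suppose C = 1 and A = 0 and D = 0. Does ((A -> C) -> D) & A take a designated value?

A -> C = 0 -> 1 = 1
(A -> C) -> D = 1 -> 0 = 0
((A -> C) -> D) & A = 0 & 0 = 0
0 ∉ {1, both}.

No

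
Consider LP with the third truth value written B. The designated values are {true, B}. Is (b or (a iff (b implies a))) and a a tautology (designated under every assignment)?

No

Countermodel: b=true, a=false gives false, which is not designated.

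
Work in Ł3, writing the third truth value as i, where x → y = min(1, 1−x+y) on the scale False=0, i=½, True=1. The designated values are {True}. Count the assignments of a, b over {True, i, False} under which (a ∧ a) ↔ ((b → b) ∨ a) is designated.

3

Designated under: (a=True, b=True); (a=True, b=i); (a=True, b=False).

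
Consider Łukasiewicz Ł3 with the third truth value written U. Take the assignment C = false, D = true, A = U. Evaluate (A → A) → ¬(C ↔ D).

true

A → A = U → U = true
C ↔ D = false ↔ true = false
¬(C ↔ D) = ¬false = true
(A → A) → ¬(C ↔ D) = true → true = true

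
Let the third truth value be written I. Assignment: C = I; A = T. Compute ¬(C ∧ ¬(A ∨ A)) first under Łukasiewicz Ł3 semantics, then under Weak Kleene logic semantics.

In Łukasiewicz Ł3: A ∨ A = T ∨ T = T
¬(A ∨ A) = ¬T = F
C ∧ ¬(A ∨ A) = I ∧ F = F
¬(C ∧ ¬(A ∨ A)) = ¬F = T
In Weak Kleene logic: A ∨ A = T ∨ T = T
¬(A ∨ A) = ¬T = F
C ∧ ¬(A ∨ A) = I ∧ F = I
¬(C ∧ ¬(A ∨ A)) = ¬I = I
They differ because Łukasiewicz Ł3 and Weak Kleene logic treat I differently under the binary connectives.

T; I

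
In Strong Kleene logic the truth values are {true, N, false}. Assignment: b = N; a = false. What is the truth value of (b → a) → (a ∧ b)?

b → a = N → false = N  [¬N ∨ false]
a ∧ b = false ∧ N = false
(b → a) → (a ∧ b) = N → false = N

N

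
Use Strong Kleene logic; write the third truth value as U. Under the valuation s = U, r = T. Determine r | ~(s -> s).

s -> s = U -> U = U  [~U | U]
~(s -> s) = ~U = U
r | ~(s -> s) = T | U = T

T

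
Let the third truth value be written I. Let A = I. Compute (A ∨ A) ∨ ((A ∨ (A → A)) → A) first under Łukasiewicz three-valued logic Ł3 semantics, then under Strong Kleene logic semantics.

In Łukasiewicz three-valued logic Ł3: A ∨ A = I ∨ I = I
A → A = I → I = 1  [min(1, 1−½+½)]
A ∨ (A → A) = I ∨ 1 = 1
(A ∨ (A → A)) → A = 1 → I = I
(A ∨ A) ∨ ((A ∨ (A → A)) → A) = I ∨ I = I
In Strong Kleene logic: A ∨ A = I ∨ I = I
A → A = I → I = I  [¬I ∨ I]
A ∨ (A → A) = I ∨ I = I
(A ∨ (A → A)) → A = I → I = I
(A ∨ A) ∨ ((A ∨ (A → A)) → A) = I ∨ I = I

I; I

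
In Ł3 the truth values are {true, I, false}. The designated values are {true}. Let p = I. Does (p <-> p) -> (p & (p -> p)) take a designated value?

No

p <-> p = I <-> I = true  [1 − |½−½|]
p -> p = I -> I = true
p & (p -> p) = I & true = I
(p <-> p) -> (p & (p -> p)) = true -> I = I
I ∉ {true}.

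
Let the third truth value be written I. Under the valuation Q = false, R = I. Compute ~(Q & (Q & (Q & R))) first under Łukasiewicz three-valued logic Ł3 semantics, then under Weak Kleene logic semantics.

In Łukasiewicz three-valued logic Ł3: Q & R = false & I = false
Q & (Q & R) = false & false = false
Q & (Q & (Q & R)) = false & false = false
~(Q & (Q & (Q & R))) = ~false = true
In Weak Kleene logic: Q & R = false & I = I
Q & (Q & R) = false & I = I
Q & (Q & (Q & R)) = false & I = I
~(Q & (Q & (Q & R))) = ~I = I
They differ because Łukasiewicz three-valued logic Ł3 and Weak Kleene logic treat I differently under the binary connectives.

true; I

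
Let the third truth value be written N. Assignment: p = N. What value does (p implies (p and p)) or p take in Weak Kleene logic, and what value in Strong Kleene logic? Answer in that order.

In Weak Kleene logic: p and p = N and N = N
p implies (p and p) = N implies N = N  [any arg is the third value ⇒ result is the third value]
(p implies (p and p)) or p = N or N = N
In Strong Kleene logic: p and p = N and N = N
p implies (p and p) = N implies N = N  [not N or N]
(p implies (p and p)) or p = N or N = N

N; N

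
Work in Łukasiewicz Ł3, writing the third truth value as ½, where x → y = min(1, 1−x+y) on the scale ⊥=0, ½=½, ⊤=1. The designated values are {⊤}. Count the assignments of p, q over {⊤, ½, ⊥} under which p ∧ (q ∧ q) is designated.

Designated under: (p=⊤, q=⊤).

1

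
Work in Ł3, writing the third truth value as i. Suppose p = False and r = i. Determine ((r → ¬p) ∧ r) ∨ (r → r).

True

¬p = ¬False = True
r → ¬p = i → True = True
(r → ¬p) ∧ r = True ∧ i = i
r → r = i → i = True
((r → ¬p) ∧ r) ∨ (r → r) = i ∨ True = True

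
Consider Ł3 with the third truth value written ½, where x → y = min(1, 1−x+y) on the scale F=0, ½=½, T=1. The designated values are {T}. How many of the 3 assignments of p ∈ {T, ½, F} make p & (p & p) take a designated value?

p=T: T ✓
p=½: ½ ·
p=F: F ·

1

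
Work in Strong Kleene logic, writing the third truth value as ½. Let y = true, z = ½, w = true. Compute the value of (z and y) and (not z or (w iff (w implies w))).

½

z and y = ½ and true = ½
not z = not ½ = ½
w implies w = true implies true = true
w iff (w implies w) = true iff true = true
not z or (w iff (w implies w)) = ½ or true = true
(z and y) and (not z or (w iff (w implies w))) = ½ and true = ½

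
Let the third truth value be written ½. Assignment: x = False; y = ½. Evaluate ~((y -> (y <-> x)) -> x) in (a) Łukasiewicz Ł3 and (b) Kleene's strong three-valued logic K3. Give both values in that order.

True; ½

In Łukasiewicz Ł3: y <-> x = ½ <-> False = ½  [1 − |½−0|]
y -> (y <-> x) = ½ -> ½ = True
(y -> (y <-> x)) -> x = True -> False = False
~((y -> (y <-> x)) -> x) = ~False = True
In Kleene's strong three-valued logic K3: y <-> x = ½ <-> False = ½
y -> (y <-> x) = ½ -> ½ = ½  [~½ | ½]
(y -> (y <-> x)) -> x = ½ -> False = ½
~((y -> (y <-> x)) -> x) = ~½ = ½
They differ because Łukasiewicz Ł3 and Kleene's strong three-valued logic K3 treat ½ differently under implication.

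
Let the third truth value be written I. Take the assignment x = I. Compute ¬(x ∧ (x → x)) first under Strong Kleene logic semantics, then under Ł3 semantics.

I; I

In Strong Kleene logic: x → x = I → I = I  [¬I ∨ I]
x ∧ (x → x) = I ∧ I = I
¬(x ∧ (x → x)) = ¬I = I
In Ł3: x → x = I → I = true
x ∧ (x → x) = I ∧ true = I
¬(x ∧ (x → x)) = ¬I = I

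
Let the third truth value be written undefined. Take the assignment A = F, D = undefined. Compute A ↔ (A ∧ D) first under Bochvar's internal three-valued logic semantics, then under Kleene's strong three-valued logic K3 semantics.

In Bochvar's internal three-valued logic: A ∧ D = F ∧ undefined = undefined
A ↔ (A ∧ D) = F ↔ undefined = undefined
In Kleene's strong three-valued logic K3: A ∧ D = F ∧ undefined = F
A ↔ (A ∧ D) = F ↔ F = T
They differ because Bochvar's internal three-valued logic and Kleene's strong three-valued logic K3 treat undefined differently under the binary connectives.

undefined; T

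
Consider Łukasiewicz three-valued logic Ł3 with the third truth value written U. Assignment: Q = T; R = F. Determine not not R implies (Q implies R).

T

not R = not F = T
not not R = not T = F
Q implies R = T implies F = F
not not R implies (Q implies R) = F implies F = T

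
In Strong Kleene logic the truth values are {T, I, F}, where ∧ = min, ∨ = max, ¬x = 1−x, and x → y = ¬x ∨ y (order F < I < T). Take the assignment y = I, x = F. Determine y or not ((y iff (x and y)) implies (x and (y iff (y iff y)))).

I

x and y = F and I = F
y iff (x and y) = I iff F = I
y iff y = I iff I = I
y iff (y iff y) = I iff I = I
x and (y iff (y iff y)) = F and I = F
(y iff (x and y)) implies (x and (y iff (y iff y))) = I implies F = I  [not I or F]
not ((y iff (x and y)) implies (x and (y iff (y iff y)))) = not I = I
y or not ((y iff (x and y)) implies (x and (y iff (y iff y)))) = I or I = I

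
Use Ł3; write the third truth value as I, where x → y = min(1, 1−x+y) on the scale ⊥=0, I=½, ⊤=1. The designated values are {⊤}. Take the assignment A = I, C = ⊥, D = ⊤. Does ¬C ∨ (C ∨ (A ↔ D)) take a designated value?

Yes

¬C = ¬⊥ = ⊤
A ↔ D = I ↔ ⊤ = I  [1 − |½−1|]
C ∨ (A ↔ D) = ⊥ ∨ I = I
¬C ∨ (C ∨ (A ↔ D)) = ⊤ ∨ I = ⊤
⊤ ∈ {⊤}.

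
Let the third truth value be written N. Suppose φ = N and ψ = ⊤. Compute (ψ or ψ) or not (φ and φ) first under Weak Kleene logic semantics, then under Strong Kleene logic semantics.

In Weak Kleene logic: ψ or ψ = ⊤ or ⊤ = ⊤
φ and φ = N and N = N
not (φ and φ) = not N = N
(ψ or ψ) or not (φ and φ) = ⊤ or N = N
In Strong Kleene logic: ψ or ψ = ⊤ or ⊤ = ⊤
φ and φ = N and N = N
not (φ and φ) = not N = N
(ψ or ψ) or not (φ and φ) = ⊤ or N = ⊤
They differ because Weak Kleene logic and Strong Kleene logic treat N differently under the binary connectives.

N; ⊤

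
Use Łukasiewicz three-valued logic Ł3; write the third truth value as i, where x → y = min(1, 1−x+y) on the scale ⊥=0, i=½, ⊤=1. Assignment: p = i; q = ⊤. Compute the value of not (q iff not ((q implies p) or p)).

q implies p = ⊤ implies i = i  [min(1, 1−1+½)]
(q implies p) or p = i or i = i
not ((q implies p) or p) = not i = i
q iff not ((q implies p) or p) = ⊤ iff i = i
not (q iff not ((q implies p) or p)) = not i = i

i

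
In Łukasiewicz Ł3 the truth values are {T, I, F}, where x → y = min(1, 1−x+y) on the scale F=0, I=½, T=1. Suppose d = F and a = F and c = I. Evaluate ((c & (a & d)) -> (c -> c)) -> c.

I

a & d = F & F = F
c & (a & d) = I & F = F
c -> c = I -> I = T  [min(1, 1−½+½)]
(c & (a & d)) -> (c -> c) = F -> T = T
((c & (a & d)) -> (c -> c)) -> c = T -> I = I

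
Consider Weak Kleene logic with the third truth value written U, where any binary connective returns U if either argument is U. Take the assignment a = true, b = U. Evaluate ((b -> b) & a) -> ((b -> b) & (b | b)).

b -> b = U -> U = U  [any arg is the third value ⇒ result is the third value]
(b -> b) & a = U & true = U
b -> b = U -> U = U
b | b = U | U = U
(b -> b) & (b | b) = U & U = U
((b -> b) & a) -> ((b -> b) & (b | b)) = U -> U = U

U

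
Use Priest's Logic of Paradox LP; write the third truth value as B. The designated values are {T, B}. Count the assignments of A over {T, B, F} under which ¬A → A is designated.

2

A=T: T ✓
A=B: B ✓
A=F: F ·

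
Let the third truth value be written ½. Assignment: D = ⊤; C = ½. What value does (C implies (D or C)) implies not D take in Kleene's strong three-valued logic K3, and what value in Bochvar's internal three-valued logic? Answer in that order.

In Kleene's strong three-valued logic K3: D or C = ⊤ or ½ = ⊤
C implies (D or C) = ½ implies ⊤ = ⊤
not D = not ⊤ = ⊥
(C implies (D or C)) implies not D = ⊤ implies ⊥ = ⊥
In Bochvar's internal three-valued logic: D or C = ⊤ or ½ = ½
C implies (D or C) = ½ implies ½ = ½  [any arg is the third value ⇒ result is the third value]
not D = not ⊤ = ⊥
(C implies (D or C)) implies not D = ½ implies ⊥ = ½
They differ because Kleene's strong three-valued logic K3 and Bochvar's internal three-valued logic treat ½ differently under the binary connectives.

⊥; ½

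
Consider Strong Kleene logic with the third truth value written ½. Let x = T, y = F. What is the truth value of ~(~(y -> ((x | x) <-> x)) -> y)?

x | x = T | T = T
(x | x) <-> x = T <-> T = T
y -> ((x | x) <-> x) = F -> T = T
~(y -> ((x | x) <-> x)) = ~T = F
~(y -> ((x | x) <-> x)) -> y = F -> F = T
~(~(y -> ((x | x) <-> x)) -> y) = ~T = F

F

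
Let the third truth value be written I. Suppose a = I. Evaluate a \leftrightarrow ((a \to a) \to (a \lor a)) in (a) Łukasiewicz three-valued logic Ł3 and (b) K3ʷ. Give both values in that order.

1; I

In Łukasiewicz three-valued logic Ł3: a \to a = I \to I = 1  [min(1, 1−½+½)]
a \lor a = I \lor I = I
(a \to a) \to (a \lor a) = 1 \to I = I
a \leftrightarrow ((a \to a) \to (a \lor a)) = I \leftrightarrow I = 1
In K3ʷ: a \to a = I \to I = I  [any arg is the third value ⇒ result is the third value]
a \lor a = I \lor I = I
(a \to a) \to (a \lor a) = I \to I = I
a \leftrightarrow ((a \to a) \to (a \lor a)) = I \leftrightarrow I = I
They differ because Łukasiewicz three-valued logic Ł3 and K3ʷ treat I differently under the binary connectives.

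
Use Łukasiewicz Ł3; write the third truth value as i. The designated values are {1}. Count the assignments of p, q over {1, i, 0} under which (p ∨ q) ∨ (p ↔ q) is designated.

Of the 9 assignments, 7 give a value in {1}.

7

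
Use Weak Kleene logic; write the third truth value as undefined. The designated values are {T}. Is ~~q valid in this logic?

No

Countermodel: q=undefined gives undefined, which is not designated.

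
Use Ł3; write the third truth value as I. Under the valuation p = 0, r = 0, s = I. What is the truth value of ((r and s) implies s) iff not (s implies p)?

I

r and s = 0 and I = 0
(r and s) implies s = 0 implies I = 1  [min(1, 1−0+½)]
s implies p = I implies 0 = I
not (s implies p) = not I = I
((r and s) implies s) iff not (s implies p) = 1 iff I = I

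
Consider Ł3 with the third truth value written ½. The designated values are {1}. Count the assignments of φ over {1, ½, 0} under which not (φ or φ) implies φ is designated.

2

φ=1: 1 ✓
φ=½: 1 ✓
φ=0: 0 ·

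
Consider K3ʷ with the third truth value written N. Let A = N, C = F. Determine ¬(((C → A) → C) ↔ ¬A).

N

C → A = F → N = N  [any arg is the third value ⇒ result is the third value]
(C → A) → C = N → F = N
¬A = ¬N = N
((C → A) → C) ↔ ¬A = N ↔ N = N
¬(((C → A) → C) ↔ ¬A) = ¬N = N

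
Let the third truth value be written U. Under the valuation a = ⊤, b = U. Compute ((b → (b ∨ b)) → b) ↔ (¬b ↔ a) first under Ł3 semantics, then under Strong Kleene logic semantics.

⊤; U

In Ł3: b ∨ b = U ∨ U = U
b → (b ∨ b) = U → U = ⊤  [min(1, 1−½+½)]
(b → (b ∨ b)) → b = ⊤ → U = U
¬b = ¬U = U
¬b ↔ a = U ↔ ⊤ = U
((b → (b ∨ b)) → b) ↔ (¬b ↔ a) = U ↔ U = ⊤
In Strong Kleene logic: b ∨ b = U ∨ U = U
b → (b ∨ b) = U → U = U  [¬U ∨ U]
(b → (b ∨ b)) → b = U → U = U
¬b = ¬U = U
¬b ↔ a = U ↔ ⊤ = U
((b → (b ∨ b)) → b) ↔ (¬b ↔ a) = U ↔ U = U
They differ because Ł3 and Strong Kleene logic treat U differently under implication.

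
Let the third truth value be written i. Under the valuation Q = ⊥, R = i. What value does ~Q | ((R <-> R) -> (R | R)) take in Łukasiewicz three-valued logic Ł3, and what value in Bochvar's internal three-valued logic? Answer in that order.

In Łukasiewicz three-valued logic Ł3: ~Q = ~⊥ = ⊤
R <-> R = i <-> i = ⊤
R | R = i | i = i
(R <-> R) -> (R | R) = ⊤ -> i = i
~Q | ((R <-> R) -> (R | R)) = ⊤ | i = ⊤
In Bochvar's internal three-valued logic: ~Q = ~⊥ = ⊤
R <-> R = i <-> i = i
R | R = i | i = i
(R <-> R) -> (R | R) = i -> i = i  [any arg is the third value ⇒ result is the third value]
~Q | ((R <-> R) -> (R | R)) = ⊤ | i = i
They differ because Łukasiewicz three-valued logic Ł3 and Bochvar's internal three-valued logic treat i differently under the binary connectives.

⊤; i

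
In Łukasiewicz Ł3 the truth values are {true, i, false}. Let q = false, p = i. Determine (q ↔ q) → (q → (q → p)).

q ↔ q = false ↔ false = true
q → p = false → i = true  [min(1, 1−0+½)]
q → (q → p) = false → true = true
(q ↔ q) → (q → (q → p)) = true → true = true

true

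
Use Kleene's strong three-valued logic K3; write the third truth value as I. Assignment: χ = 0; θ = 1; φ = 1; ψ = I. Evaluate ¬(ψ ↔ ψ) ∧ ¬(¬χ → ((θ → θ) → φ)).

0

ψ ↔ ψ = I ↔ I = I
¬(ψ ↔ ψ) = ¬I = I
¬χ = ¬0 = 1
θ → θ = 1 → 1 = 1
(θ → θ) → φ = 1 → 1 = 1
¬χ → ((θ → θ) → φ) = 1 → 1 = 1
¬(¬χ → ((θ → θ) → φ)) = ¬1 = 0
¬(ψ ↔ ψ) ∧ ¬(¬χ → ((θ → θ) → φ)) = I ∧ 0 = 0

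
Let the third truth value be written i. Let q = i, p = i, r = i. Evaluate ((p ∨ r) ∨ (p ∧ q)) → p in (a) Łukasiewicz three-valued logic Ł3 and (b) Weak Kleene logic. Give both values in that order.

In Łukasiewicz three-valued logic Ł3: p ∨ r = i ∨ i = i
p ∧ q = i ∧ i = i
(p ∨ r) ∨ (p ∧ q) = i ∨ i = i
((p ∨ r) ∨ (p ∧ q)) → p = i → i = 1  [min(1, 1−½+½)]
In Weak Kleene logic: p ∨ r = i ∨ i = i
p ∧ q = i ∧ i = i
(p ∨ r) ∨ (p ∧ q) = i ∨ i = i
((p ∨ r) ∨ (p ∧ q)) → p = i → i = i  [any arg is the third value ⇒ result is the third value]
They differ because Łukasiewicz three-valued logic Ł3 and Weak Kleene logic treat i differently under the binary connectives.

1; i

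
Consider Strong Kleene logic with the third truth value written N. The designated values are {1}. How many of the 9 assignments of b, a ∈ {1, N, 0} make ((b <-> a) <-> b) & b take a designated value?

1

Designated under: (b=1, a=1).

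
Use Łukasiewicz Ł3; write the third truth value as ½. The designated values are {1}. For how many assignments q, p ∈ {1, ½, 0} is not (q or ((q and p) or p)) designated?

1

Designated under: (q=0, p=0).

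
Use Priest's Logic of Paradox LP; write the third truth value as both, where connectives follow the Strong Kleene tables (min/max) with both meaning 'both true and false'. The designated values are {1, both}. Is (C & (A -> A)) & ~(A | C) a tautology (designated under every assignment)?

No

Countermodel: C=1, A=1 gives 0, which is not designated.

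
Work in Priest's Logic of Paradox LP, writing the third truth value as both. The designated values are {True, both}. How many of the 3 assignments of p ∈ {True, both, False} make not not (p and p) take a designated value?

2

p=True: True ✓
p=both: both ✓
p=False: False ·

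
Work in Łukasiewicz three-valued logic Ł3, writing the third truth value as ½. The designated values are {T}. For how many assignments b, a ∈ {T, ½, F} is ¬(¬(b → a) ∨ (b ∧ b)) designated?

3

Designated under: (b=F, a=T); (b=F, a=½); (b=F, a=F).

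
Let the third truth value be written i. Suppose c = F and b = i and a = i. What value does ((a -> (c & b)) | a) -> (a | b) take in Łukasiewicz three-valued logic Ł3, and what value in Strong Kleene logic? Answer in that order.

In Łukasiewicz three-valued logic Ł3: c & b = F & i = F
a -> (c & b) = i -> F = i
(a -> (c & b)) | a = i | i = i
a | b = i | i = i
((a -> (c & b)) | a) -> (a | b) = i -> i = T
In Strong Kleene logic: c & b = F & i = F
a -> (c & b) = i -> F = i  [~i | F]
(a -> (c & b)) | a = i | i = i
a | b = i | i = i
((a -> (c & b)) | a) -> (a | b) = i -> i = i
They differ because Łukasiewicz three-valued logic Ł3 and Strong Kleene logic treat i differently under implication.

T; i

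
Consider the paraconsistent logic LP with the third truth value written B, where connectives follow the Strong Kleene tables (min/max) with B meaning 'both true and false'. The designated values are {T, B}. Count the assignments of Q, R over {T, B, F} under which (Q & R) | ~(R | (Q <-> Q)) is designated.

Of the 9 assignments, 5 give a value in {T, B}.

5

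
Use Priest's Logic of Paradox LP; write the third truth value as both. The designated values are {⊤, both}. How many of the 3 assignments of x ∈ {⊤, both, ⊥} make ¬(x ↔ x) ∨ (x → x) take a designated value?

3

x=⊤: ⊤ ✓
x=both: both ✓
x=⊥: ⊤ ✓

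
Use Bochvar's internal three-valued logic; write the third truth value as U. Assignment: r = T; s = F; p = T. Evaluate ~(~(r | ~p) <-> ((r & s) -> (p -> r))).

~p = ~T = F
r | ~p = T | F = T
~(r | ~p) = ~T = F
r & s = T & F = F
p -> r = T -> T = T
(r & s) -> (p -> r) = F -> T = T
~(r | ~p) <-> ((r & s) -> (p -> r)) = F <-> T = F
~(~(r | ~p) <-> ((r & s) -> (p -> r))) = ~F = T

T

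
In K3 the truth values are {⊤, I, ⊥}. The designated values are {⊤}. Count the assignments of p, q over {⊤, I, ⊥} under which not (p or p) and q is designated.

Designated under: (p=⊥, q=⊤).

1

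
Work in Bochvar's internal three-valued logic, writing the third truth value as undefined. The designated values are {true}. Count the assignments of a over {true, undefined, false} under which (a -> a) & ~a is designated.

1

a=true: false ·
a=undefined: undefined ·
a=false: true ✓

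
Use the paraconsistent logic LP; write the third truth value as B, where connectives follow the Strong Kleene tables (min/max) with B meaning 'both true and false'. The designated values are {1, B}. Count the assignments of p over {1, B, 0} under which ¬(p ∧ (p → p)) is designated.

2

p=1: 0 ·
p=B: B ✓
p=0: 1 ✓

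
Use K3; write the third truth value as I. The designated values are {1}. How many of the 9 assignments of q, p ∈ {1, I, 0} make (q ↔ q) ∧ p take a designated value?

2

Designated under: (q=1, p=1); (q=0, p=1).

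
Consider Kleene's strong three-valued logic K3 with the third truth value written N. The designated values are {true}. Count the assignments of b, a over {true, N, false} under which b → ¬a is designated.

Of the 9 assignments, 5 give a value in {true}.

5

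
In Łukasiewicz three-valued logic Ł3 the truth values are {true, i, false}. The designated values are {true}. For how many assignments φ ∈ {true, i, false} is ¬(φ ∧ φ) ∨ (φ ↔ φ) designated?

φ=true: true ✓
φ=i: true ✓
φ=false: true ✓

3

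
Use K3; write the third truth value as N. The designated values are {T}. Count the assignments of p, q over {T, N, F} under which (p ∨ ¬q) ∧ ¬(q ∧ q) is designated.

Designated under: (p=T, q=F); (p=N, q=F); (p=F, q=F).

3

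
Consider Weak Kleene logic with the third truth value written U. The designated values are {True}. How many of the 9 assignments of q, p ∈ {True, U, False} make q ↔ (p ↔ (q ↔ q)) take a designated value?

Designated under: (q=True, p=True); (q=False, p=False).

2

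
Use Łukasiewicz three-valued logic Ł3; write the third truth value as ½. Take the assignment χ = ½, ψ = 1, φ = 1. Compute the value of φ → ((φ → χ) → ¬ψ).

φ → χ = 1 → ½ = ½  [min(1, 1−1+½)]
¬ψ = ¬1 = 0
(φ → χ) → ¬ψ = ½ → 0 = ½
φ → ((φ → χ) → ¬ψ) = 1 → ½ = ½

½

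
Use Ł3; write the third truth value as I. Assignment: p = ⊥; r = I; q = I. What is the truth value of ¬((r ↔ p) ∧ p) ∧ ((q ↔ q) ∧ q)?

r ↔ p = I ↔ ⊥ = I  [1 − |½−0|]
(r ↔ p) ∧ p = I ∧ ⊥ = ⊥
¬((r ↔ p) ∧ p) = ¬⊥ = ⊤
q ↔ q = I ↔ I = ⊤
(q ↔ q) ∧ q = ⊤ ∧ I = I
¬((r ↔ p) ∧ p) ∧ ((q ↔ q) ∧ q) = ⊤ ∧ I = I

I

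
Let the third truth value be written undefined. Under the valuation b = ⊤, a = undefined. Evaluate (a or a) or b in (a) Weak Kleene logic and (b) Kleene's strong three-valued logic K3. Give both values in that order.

In Weak Kleene logic: a or a = undefined or undefined = undefined
(a or a) or b = undefined or ⊤ = undefined
In Kleene's strong three-valued logic K3: a or a = undefined or undefined = undefined
(a or a) or b = undefined or ⊤ = ⊤
They differ because Weak Kleene logic and Kleene's strong three-valued logic K3 treat undefined differently under the binary connectives.

undefined; ⊤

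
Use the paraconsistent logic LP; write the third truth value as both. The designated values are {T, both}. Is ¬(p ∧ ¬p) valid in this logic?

Yes

Every assignment of p over {T, both, F} gives a value in {T, both}.
In particular, with p=both: ¬(p ∧ ¬p) = both.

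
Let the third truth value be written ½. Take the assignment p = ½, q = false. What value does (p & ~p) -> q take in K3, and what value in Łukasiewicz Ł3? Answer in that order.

In K3: ~p = ~½ = ½
p & ~p = ½ & ½ = ½
(p & ~p) -> q = ½ -> false = ½  [~½ | false]
In Łukasiewicz Ł3: ~p = ~½ = ½
p & ~p = ½ & ½ = ½
(p & ~p) -> q = ½ -> false = ½  [min(1, 1−½+0)]

½; ½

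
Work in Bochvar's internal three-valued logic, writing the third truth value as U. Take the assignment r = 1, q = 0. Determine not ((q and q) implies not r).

q and q = 0 and 0 = 0
not r = not 1 = 0
(q and q) implies not r = 0 implies 0 = 1
not ((q and q) implies not r) = not 1 = 0

0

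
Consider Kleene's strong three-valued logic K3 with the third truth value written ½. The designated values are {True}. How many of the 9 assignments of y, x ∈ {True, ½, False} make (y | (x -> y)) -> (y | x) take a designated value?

5

Of the 9 assignments, 5 give a value in {True}.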